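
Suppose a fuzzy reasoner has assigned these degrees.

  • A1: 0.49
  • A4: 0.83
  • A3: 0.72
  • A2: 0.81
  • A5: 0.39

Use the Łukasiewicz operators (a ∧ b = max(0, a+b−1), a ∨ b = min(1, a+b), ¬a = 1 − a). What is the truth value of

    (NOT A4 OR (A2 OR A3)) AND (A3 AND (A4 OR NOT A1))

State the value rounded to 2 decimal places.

0.72

NOT A4 = 1 − 0.83 = 0.17
A2 OR A3 = min(1, a+b) on (0.81, 0.72) = 1.00
NOT A4 OR (A2 OR A3) = min(1, a+b) on (0.17, 1.00) = 1.00
NOT A1 = 1 − 0.49 = 0.51
A4 OR NOT A1 = min(1, a+b) on (0.83, 0.51) = 1.00
A3 AND (A4 OR NOT A1) = max(0, a+b−1) on (0.72, 1.00) = 0.72
(NOT A4 OR (A2 OR A3)) AND (A3 AND (A4 OR NOT A1)) = max(0, a+b−1) on (1.00, 0.72) = 0.72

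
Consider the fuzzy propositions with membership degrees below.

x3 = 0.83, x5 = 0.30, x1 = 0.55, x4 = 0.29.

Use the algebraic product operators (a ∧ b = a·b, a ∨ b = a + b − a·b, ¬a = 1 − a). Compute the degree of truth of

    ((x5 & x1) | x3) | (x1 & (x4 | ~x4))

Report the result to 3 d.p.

x5 & x1 = a·b on (0.3000, 0.5500) = 0.1650
(x5 & x1) | x3 = a + b − a·b on (0.1650, 0.8300) = 0.8580
~x4 = 1 − 0.2900 = 0.7100
x4 | ~x4 = a + b − a·b on (0.2900, 0.7100) = 0.7941
x1 & (x4 | ~x4) = a·b on (0.5500, 0.7941) = 0.4368
((x5 & x1) | x3) | (x1 & (x4 | ~x4)) = a + b − a·b on (0.8580, 0.4368) = 0.9200

0.920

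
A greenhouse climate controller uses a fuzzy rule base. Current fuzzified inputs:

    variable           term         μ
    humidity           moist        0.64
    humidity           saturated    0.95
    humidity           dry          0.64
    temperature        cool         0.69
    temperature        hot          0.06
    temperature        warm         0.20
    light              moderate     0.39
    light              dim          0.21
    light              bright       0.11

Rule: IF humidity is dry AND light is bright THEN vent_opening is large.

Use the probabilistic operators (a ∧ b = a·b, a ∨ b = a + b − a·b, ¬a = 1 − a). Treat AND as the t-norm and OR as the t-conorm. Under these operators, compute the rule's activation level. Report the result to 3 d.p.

0.070

firing strength: dry=0.64, bright=0.11; AND[a·b] → w = 0.0704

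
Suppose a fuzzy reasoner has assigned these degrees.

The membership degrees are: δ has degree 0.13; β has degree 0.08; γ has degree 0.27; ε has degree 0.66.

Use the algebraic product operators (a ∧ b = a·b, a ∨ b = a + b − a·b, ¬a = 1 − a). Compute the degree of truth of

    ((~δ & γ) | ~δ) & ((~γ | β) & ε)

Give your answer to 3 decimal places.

0.447

~δ = 1 − 0.1300 = 0.8700
~δ & γ = a·b on (0.8700, 0.2700) = 0.2349
~δ = 1 − 0.1300 = 0.8700
(~δ & γ) | ~δ = a + b − a·b on (0.2349, 0.8700) = 0.9005
~γ = 1 − 0.2700 = 0.7300
~γ | β = a + b − a·b on (0.7300, 0.0800) = 0.7516
(~γ | β) & ε = a·b on (0.7516, 0.6600) = 0.4961
((~δ & γ) | ~δ) & ((~γ | β) & ε) = a·b on (0.9005, 0.4961) = 0.4467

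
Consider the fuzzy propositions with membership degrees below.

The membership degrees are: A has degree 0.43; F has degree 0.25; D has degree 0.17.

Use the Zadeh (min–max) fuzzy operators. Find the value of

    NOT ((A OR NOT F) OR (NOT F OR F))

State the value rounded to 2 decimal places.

0.25

NOT F = 1 − 0.25 = 0.75
A OR NOT F = max(a, b) on (0.43, 0.75) = 0.75
NOT F = 1 − 0.25 = 0.75
NOT F OR F = max(a, b) on (0.75, 0.25) = 0.75
(A OR NOT F) OR (NOT F OR F) = max(a, b) on (0.75, 0.75) = 0.75
NOT ((A OR NOT F) OR (NOT F OR F)) = 1 − 0.75 = 0.25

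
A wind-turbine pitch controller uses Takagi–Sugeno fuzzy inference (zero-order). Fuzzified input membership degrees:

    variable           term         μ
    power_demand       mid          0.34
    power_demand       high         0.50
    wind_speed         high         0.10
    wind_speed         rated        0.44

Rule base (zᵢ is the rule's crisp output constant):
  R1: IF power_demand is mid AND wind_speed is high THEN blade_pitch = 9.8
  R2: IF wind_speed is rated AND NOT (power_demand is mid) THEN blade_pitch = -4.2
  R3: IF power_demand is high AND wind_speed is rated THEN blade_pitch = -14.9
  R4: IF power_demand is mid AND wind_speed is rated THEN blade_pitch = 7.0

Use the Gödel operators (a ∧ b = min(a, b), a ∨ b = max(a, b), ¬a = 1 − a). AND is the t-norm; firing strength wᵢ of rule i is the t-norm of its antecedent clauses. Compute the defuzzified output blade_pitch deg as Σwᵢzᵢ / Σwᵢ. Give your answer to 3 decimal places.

R1 (z=9.8): mid=0.34, high=0.10; AND[min(a, b)] → w = 0.10
R2 (z=-4.2): rated=0.44, ¬mid=1−0.34=0.66; AND[min(a, b)] → w = 0.44
R3 (z=-14.9): high=0.50, rated=0.44; AND[min(a, b)] → w = 0.44
R4 (z=7.0): mid=0.34, rated=0.44; AND[min(a, b)] → w = 0.34
Weighted average = (0.10·9.8 + 0.44·-4.2 + 0.44·-14.9 + 0.34·7.0) / (0.10 + 0.44 + 0.44 + 0.34)
  = -5.0440 / 1.3200 = -3.821

-3.821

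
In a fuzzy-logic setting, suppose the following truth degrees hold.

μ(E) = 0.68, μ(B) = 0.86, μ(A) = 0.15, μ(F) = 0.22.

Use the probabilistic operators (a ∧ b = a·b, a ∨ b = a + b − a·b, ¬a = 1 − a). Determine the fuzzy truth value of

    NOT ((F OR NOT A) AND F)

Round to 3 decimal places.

NOT A = 1 − 0.1500 = 0.8500
F OR NOT A = a + b − a·b on (0.2200, 0.8500) = 0.8830
(F OR NOT A) AND F = a·b on (0.8830, 0.2200) = 0.1943
NOT ((F OR NOT A) AND F) = 1 − 0.1943 = 0.8057

0.806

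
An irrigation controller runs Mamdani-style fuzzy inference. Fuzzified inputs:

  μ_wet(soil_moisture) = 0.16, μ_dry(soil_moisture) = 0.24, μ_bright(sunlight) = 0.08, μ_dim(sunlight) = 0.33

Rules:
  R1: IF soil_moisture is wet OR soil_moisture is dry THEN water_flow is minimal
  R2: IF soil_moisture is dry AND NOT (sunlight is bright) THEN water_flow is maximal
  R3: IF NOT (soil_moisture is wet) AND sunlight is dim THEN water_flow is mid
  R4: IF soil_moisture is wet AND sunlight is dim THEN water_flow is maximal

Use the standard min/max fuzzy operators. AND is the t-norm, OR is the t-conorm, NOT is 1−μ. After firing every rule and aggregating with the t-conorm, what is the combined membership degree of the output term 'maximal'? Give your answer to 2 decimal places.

0.24

R1: wet=0.16, dry=0.24; OR[max(a, b)] → w = 0.24
R2: dry=0.24, ¬bright=1−0.08=0.92; AND[min(a, b)] → w = 0.24
R3: ¬wet=1−0.16=0.84, dim=0.33; AND[min(a, b)] → w = 0.33
R4: wet=0.16, dim=0.33; AND[min(a, b)] → w = 0.16
Rules with consequent 'maximal': {R2, R4} → strengths 0.24, 0.16
Aggregate via t-conorm [max(a, b)]: 0.24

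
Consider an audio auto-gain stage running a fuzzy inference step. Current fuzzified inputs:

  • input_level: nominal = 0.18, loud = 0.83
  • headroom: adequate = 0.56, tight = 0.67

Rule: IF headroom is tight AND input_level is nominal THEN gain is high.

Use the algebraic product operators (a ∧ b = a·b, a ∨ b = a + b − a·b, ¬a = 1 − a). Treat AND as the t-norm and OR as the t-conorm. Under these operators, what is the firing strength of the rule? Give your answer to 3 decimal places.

0.121

firing strength: tight=0.67, nominal=0.18; AND[a·b] → w = 0.1206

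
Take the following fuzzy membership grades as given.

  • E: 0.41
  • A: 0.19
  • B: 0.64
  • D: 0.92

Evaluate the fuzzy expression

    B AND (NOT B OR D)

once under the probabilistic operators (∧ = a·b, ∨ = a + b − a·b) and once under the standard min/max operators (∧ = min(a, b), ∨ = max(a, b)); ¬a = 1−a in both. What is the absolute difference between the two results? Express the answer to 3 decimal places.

Under probabilistic:
  NOT B = 1 − 0.6400 = 0.3600
  NOT B OR D = a + b − a·b on (0.3600, 0.9200) = 0.9488
  B AND (NOT B OR D) = a·b on (0.6400, 0.9488) = 0.6072
  → value = 0.6072
Under standard min/max:
  NOT B = 1 − 0.64 = 0.36
  NOT B OR D = max(a, b) on (0.36, 0.92) = 0.92
  B AND (NOT B OR D) = min(a, b) on (0.64, 0.92) = 0.64
  → value = 0.6400
|0.6072 − 0.6400| = 0.033

0.033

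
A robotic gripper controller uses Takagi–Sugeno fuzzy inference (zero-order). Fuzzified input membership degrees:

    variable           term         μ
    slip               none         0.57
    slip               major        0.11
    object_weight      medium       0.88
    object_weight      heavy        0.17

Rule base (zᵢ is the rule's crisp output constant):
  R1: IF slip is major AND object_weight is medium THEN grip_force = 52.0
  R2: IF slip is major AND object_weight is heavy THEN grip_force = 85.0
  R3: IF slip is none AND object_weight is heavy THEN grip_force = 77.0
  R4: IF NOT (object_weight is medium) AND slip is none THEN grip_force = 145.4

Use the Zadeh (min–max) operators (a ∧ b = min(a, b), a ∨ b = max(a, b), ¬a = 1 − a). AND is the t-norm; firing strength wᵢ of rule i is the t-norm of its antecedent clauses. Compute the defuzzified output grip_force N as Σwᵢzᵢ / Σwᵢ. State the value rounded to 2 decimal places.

89.43

R1 (z=52.0): major=0.11, medium=0.88; AND[min(a, b)] → w = 0.11
R2 (z=85.0): major=0.11, heavy=0.17; AND[min(a, b)] → w = 0.11
R3 (z=77.0): none=0.57, heavy=0.17; AND[min(a, b)] → w = 0.17
R4 (z=145.4): ¬medium=1−0.88=0.12, none=0.57; AND[min(a, b)] → w = 0.12
Weighted average = (0.11·52.0 + 0.11·85.0 + 0.17·77.0 + 0.12·145.4) / (0.11 + 0.11 + 0.17 + 0.12)
  = 45.6080 / 0.5100 = 89.43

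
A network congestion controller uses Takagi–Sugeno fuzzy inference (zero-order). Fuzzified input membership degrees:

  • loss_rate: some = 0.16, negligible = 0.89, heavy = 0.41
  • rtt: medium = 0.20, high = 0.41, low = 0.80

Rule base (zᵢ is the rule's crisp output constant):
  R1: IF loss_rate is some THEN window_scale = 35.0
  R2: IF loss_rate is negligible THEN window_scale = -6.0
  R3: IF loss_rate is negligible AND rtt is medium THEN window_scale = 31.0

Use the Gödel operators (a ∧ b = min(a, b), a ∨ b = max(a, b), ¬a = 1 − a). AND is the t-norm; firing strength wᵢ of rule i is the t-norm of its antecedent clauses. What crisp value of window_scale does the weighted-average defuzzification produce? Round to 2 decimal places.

R1 (z=35.0): some=0.16 → w = 0.16
R2 (z=-6.0): negligible=0.89 → w = 0.89
R3 (z=31.0): negligible=0.89, medium=0.20; AND[min(a, b)] → w = 0.20
Weighted average = (0.16·35.0 + 0.89·-6.0 + 0.20·31.0) / (0.16 + 0.89 + 0.20)
  = 6.4600 / 1.2500 = 5.17

5.17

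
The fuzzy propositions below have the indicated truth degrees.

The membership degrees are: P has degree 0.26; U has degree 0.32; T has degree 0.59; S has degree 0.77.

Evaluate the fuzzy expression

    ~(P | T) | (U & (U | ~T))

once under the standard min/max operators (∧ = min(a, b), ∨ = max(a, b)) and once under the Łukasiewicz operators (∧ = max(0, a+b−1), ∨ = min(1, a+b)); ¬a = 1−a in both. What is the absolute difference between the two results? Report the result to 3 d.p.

0.210

Under standard min/max:
  P | T = max(a, b) on (0.26, 0.59) = 0.59
  ~(P | T) = 1 − 0.59 = 0.41
  ~T = 1 − 0.59 = 0.41
  U | ~T = max(a, b) on (0.32, 0.41) = 0.41
  U & (U | ~T) = min(a, b) on (0.32, 0.41) = 0.32
  ~(P | T) | (U & (U | ~T)) = max(a, b) on (0.41, 0.32) = 0.41
  → value = 0.4100
Under Łukasiewicz:
  P | T = min(1, a+b) on (0.26, 0.59) = 0.85
  ~(P | T) = 1 − 0.85 = 0.15
  ~T = 1 − 0.59 = 0.41
  U | ~T = min(1, a+b) on (0.32, 0.41) = 0.73
  U & (U | ~T) = max(0, a+b−1) on (0.32, 0.73) = 0.05
  ~(P | T) | (U & (U | ~T)) = min(1, a+b) on (0.15, 0.05) = 0.20
  → value = 0.2000
|0.4100 − 0.2000| = 0.210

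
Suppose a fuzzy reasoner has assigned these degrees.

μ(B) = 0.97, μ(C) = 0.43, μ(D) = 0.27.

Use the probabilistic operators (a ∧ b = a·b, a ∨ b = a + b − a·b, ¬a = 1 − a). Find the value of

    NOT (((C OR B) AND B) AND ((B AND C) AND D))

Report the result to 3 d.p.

0.893

C OR B = a + b − a·b on (0.4300, 0.9700) = 0.9829
(C OR B) AND B = a·b on (0.9829, 0.9700) = 0.9534
B AND C = a·b on (0.9700, 0.4300) = 0.4171
(B AND C) AND D = a·b on (0.4171, 0.2700) = 0.1126
((C OR B) AND B) AND ((B AND C) AND D) = a·b on (0.9534, 0.1126) = 0.1074
NOT (((C OR B) AND B) AND ((B AND C) AND D)) = 1 − 0.1074 = 0.8926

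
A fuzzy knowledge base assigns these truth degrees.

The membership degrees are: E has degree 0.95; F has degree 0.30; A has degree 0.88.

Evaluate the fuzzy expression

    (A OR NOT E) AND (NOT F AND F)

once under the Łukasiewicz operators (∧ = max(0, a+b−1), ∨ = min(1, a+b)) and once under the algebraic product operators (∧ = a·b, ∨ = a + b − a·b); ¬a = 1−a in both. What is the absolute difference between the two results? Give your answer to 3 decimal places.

0.186

Under Łukasiewicz:
  NOT E = 1 − 0.95 = 0.05
  A OR NOT E = min(1, a+b) on (0.88, 0.05) = 0.93
  NOT F = 1 − 0.30 = 0.70
  NOT F AND F = max(0, a+b−1) on (0.70, 0.30) = 0.00
  (A OR NOT E) AND (NOT F AND F) = max(0, a+b−1) on (0.93, 0.00) = 0.00
  → value = 0.0000
Under algebraic product:
  NOT E = 1 − 0.9500 = 0.0500
  A OR NOT E = a + b − a·b on (0.8800, 0.0500) = 0.8860
  NOT F = 1 − 0.3000 = 0.7000
  NOT F AND F = a·b on (0.7000, 0.3000) = 0.2100
  (A OR NOT E) AND (NOT F AND F) = a·b on (0.8860, 0.2100) = 0.1861
  → value = 0.1861
|0.0000 − 0.1861| = 0.186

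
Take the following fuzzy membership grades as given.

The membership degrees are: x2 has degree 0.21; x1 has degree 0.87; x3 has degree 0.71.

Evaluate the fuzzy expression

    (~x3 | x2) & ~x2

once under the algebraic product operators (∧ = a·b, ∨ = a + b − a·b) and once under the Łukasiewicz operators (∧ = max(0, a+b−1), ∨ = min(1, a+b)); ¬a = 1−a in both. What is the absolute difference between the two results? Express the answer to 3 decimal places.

0.057

Under algebraic product:
  ~x3 = 1 − 0.7100 = 0.2900
  ~x3 | x2 = a + b − a·b on (0.2900, 0.2100) = 0.4391
  ~x2 = 1 − 0.2100 = 0.7900
  (~x3 | x2) & ~x2 = a·b on (0.4391, 0.7900) = 0.3469
  → value = 0.3469
Under Łukasiewicz:
  ~x3 = 1 − 0.71 = 0.29
  ~x3 | x2 = min(1, a+b) on (0.29, 0.21) = 0.50
  ~x2 = 1 − 0.21 = 0.79
  (~x3 | x2) & ~x2 = max(0, a+b−1) on (0.50, 0.79) = 0.29
  → value = 0.2900
|0.3469 − 0.2900| = 0.057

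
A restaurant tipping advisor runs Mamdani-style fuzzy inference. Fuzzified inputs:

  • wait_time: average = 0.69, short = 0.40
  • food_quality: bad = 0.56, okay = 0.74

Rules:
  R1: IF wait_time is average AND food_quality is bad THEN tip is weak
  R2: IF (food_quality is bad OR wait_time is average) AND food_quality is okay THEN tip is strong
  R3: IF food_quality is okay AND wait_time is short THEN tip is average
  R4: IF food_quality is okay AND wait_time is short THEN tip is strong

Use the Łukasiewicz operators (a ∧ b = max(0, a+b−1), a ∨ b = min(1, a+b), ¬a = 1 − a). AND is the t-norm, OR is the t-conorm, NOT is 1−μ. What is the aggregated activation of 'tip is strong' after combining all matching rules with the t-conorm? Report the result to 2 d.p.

0.88

R1: average=0.69, bad=0.56; AND[max(0, a+b−1)] → w = 0.25
R2: (bad=0.56 OR average=0.69) = 1.00; AND[max(0, a+b−1)] with okay=0.74 → w = 0.74
R3: okay=0.74, short=0.40; AND[max(0, a+b−1)] → w = 0.14
R4: okay=0.74, short=0.40; AND[max(0, a+b−1)] → w = 0.14
Rules with consequent 'strong': {R2, R4} → strengths 0.74, 0.14
Aggregate via t-conorm [min(1, a+b)]: 0.88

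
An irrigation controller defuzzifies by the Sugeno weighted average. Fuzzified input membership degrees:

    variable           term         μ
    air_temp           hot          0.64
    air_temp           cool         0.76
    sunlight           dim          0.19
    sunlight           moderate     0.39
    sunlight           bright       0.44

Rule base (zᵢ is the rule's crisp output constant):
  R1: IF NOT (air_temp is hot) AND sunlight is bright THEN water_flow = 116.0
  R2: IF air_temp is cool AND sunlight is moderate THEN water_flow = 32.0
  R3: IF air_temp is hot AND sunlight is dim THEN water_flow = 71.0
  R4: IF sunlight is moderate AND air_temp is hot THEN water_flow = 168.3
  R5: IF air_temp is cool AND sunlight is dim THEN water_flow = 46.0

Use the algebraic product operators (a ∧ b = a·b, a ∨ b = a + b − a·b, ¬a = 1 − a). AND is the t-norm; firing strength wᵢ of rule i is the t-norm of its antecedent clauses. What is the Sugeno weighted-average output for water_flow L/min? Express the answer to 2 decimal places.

R1 (z=116.0): ¬hot=1−0.64=0.36, bright=0.44; AND[a·b] → w = 0.1584
R2 (z=32.0): cool=0.76, moderate=0.39; AND[a·b] → w = 0.2964
R3 (z=71.0): hot=0.64, dim=0.19; AND[a·b] → w = 0.1216
R4 (z=168.3): moderate=0.39, hot=0.64; AND[a·b] → w = 0.2496
R5 (z=46.0): cool=0.76, dim=0.19; AND[a·b] → w = 0.1444
Weighted average = (0.1584·116.0 + 0.2964·32.0 + 0.1216·71.0 + 0.2496·168.3 + 0.1444·46.0) / (0.1584 + 0.2964 + 0.1216 + 0.2496 + 0.1444)
  = 85.1429 / 0.9704 = 87.74

87.74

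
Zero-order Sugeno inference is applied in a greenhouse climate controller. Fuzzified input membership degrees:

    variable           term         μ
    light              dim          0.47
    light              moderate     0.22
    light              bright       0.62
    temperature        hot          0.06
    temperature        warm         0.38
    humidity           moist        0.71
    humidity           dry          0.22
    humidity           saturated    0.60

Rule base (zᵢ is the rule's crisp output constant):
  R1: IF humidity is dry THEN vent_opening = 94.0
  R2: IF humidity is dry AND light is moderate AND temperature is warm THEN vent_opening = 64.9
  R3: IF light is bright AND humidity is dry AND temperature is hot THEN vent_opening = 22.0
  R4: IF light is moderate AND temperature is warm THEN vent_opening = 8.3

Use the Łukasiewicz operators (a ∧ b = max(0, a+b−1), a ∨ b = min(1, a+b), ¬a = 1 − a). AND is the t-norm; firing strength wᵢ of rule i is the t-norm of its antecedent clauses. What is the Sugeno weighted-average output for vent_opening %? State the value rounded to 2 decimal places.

94.00

R1 (z=94.0): dry=0.22 → w = 0.22
R2 (z=64.9): dry=0.22, moderate=0.22, warm=0.38; AND[max(0, a+b−1)] → w = 0.00
R3 (z=22.0): bright=0.62, dry=0.22, hot=0.06; AND[max(0, a+b−1)] → w = 0.00
R4 (z=8.3): moderate=0.22, warm=0.38; AND[max(0, a+b−1)] → w = 0.00
Weighted average = (0.22·94.0 + 0.00·64.9 + 0.00·22.0 + 0.00·8.3) / (0.22 + 0.00 + 0.00 + 0.00)
  = 20.6800 / 0.2200 = 94.00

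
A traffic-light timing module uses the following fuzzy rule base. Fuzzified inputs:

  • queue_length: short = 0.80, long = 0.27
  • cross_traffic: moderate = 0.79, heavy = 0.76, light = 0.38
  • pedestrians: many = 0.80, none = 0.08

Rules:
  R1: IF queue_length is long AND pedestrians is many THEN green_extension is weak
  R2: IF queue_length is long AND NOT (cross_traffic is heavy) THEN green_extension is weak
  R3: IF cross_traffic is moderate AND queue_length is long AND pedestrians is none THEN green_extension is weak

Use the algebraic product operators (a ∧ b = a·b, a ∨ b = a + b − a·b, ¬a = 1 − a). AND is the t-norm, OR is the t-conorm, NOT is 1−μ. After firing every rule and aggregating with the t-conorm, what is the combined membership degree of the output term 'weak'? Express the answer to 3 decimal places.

0.279

R1: long=0.27, many=0.80; AND[a·b] → w = 0.2160
R2: long=0.27, ¬heavy=1−0.76=0.24; AND[a·b] → w = 0.0648
R3: moderate=0.79, long=0.27, none=0.08; AND[a·b] → w = 0.0171
Rules with consequent 'weak': {R1, R2, R3} → strengths 0.2160, 0.0648, 0.0171
Aggregate via t-conorm [a + b − a·b]: 0.2793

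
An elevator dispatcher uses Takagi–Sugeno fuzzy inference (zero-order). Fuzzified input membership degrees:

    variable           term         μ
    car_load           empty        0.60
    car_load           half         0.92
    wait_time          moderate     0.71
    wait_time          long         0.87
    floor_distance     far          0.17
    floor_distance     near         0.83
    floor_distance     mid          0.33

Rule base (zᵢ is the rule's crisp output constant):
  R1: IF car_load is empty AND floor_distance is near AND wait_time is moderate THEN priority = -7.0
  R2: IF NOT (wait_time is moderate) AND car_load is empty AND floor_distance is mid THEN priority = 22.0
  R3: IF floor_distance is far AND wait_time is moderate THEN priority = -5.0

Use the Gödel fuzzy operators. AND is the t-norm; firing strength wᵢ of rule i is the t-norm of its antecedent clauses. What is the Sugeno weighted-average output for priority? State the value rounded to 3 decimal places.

1.255

R1 (z=-7.0): empty=0.60, near=0.83, moderate=0.71; AND[min(a, b)] → w = 0.60
R2 (z=22.0): ¬moderate=1−0.71=0.29, empty=0.60, mid=0.33; AND[min(a, b)] → w = 0.29
R3 (z=-5.0): far=0.17, moderate=0.71; AND[min(a, b)] → w = 0.17
Weighted average = (0.60·-7.0 + 0.29·22.0 + 0.17·-5.0) / (0.60 + 0.29 + 0.17)
  = 1.3300 / 1.0600 = 1.255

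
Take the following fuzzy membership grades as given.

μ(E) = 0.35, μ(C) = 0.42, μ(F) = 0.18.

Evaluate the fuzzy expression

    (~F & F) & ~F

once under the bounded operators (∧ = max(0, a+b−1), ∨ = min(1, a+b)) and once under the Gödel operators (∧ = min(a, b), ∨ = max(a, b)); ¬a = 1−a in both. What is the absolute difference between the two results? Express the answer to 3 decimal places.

0.180

Under bounded:
  ~F = 1 − 0.18 = 0.82
  ~F & F = max(0, a+b−1) on (0.82, 0.18) = 0.00
  ~F = 1 − 0.18 = 0.82
  (~F & F) & ~F = max(0, a+b−1) on (0.00, 0.82) = 0.00
  → value = 0.0000
Under Gödel:
  ~F = 1 − 0.18 = 0.82
  ~F & F = min(a, b) on (0.82, 0.18) = 0.18
  ~F = 1 − 0.18 = 0.82
  (~F & F) & ~F = min(a, b) on (0.18, 0.82) = 0.18
  → value = 0.1800
|0.0000 − 0.1800| = 0.180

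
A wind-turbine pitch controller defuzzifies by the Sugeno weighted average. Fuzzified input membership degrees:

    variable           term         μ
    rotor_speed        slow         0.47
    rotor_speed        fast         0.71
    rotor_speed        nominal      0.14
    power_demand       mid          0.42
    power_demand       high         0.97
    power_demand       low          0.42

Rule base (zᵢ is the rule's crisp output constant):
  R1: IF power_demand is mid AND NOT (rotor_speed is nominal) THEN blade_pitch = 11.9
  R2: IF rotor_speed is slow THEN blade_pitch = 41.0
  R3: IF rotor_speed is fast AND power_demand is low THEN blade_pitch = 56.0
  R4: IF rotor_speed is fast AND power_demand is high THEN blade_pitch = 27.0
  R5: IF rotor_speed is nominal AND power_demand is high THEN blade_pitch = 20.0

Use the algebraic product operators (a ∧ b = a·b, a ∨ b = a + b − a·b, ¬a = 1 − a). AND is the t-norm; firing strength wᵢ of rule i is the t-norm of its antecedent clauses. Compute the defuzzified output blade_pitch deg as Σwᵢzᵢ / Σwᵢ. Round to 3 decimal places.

31.516

R1 (z=11.9): mid=0.42, ¬nominal=1−0.14=0.86; AND[a·b] → w = 0.3612
R2 (z=41.0): slow=0.47 → w = 0.4700
R3 (z=56.0): fast=0.71, low=0.42; AND[a·b] → w = 0.2982
R4 (z=27.0): fast=0.71, high=0.97; AND[a·b] → w = 0.6887
R5 (z=20.0): nominal=0.14, high=0.97; AND[a·b] → w = 0.1358
Weighted average = (0.3612·11.9 + 0.4700·41.0 + 0.2982·56.0 + 0.6887·27.0 + 0.1358·20.0) / (0.3612 + 0.4700 + 0.2982 + 0.6887 + 0.1358)
  = 61.5784 / 1.9539 = 31.516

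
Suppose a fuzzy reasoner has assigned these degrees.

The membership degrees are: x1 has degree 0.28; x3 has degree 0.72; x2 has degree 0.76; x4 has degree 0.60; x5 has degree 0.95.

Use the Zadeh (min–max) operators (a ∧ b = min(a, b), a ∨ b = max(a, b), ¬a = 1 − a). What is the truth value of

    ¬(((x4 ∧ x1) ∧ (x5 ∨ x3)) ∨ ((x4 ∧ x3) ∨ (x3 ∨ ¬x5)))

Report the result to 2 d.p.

0.28

x4 ∧ x1 = min(a, b) on (0.60, 0.28) = 0.28
x5 ∨ x3 = max(a, b) on (0.95, 0.72) = 0.95
(x4 ∧ x1) ∧ (x5 ∨ x3) = min(a, b) on (0.28, 0.95) = 0.28
x4 ∧ x3 = min(a, b) on (0.60, 0.72) = 0.60
¬x5 = 1 − 0.95 = 0.05
x3 ∨ ¬x5 = max(a, b) on (0.72, 0.05) = 0.72
(x4 ∧ x3) ∨ (x3 ∨ ¬x5) = max(a, b) on (0.60, 0.72) = 0.72
((x4 ∧ x1) ∧ (x5 ∨ x3)) ∨ ((x4 ∧ x3) ∨ (x3 ∨ ¬x5)) = max(a, b) on (0.28, 0.72) = 0.72
¬(((x4 ∧ x1) ∧ (x5 ∨ x3)) ∨ ((x4 ∧ x3) ∨ (x3 ∨ ¬x5))) = 1 − 0.72 = 0.28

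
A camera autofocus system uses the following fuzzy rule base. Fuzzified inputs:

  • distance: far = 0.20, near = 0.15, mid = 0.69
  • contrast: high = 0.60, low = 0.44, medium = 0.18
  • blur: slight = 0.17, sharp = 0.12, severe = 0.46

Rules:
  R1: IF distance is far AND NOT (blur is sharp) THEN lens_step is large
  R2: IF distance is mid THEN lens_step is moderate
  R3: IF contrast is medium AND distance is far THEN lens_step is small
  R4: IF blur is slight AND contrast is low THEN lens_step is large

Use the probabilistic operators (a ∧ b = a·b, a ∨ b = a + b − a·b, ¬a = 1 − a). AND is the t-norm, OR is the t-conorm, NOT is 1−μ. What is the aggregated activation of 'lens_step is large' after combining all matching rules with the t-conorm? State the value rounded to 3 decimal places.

R1: far=0.20, ¬sharp=1−0.12=0.88; AND[a·b] → w = 0.1760
R2: mid=0.69 → w = 0.6900
R3: medium=0.18, far=0.20; AND[a·b] → w = 0.0360
R4: slight=0.17, low=0.44; AND[a·b] → w = 0.0748
Rules with consequent 'large': {R1, R4} → strengths 0.1760, 0.0748
Aggregate via t-conorm [a + b − a·b]: 0.2376

0.238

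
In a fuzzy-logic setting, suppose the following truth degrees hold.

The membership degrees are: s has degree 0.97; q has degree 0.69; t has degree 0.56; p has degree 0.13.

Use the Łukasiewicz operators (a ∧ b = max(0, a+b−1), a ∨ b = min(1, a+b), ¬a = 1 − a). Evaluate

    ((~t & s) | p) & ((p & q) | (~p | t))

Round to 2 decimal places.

~t = 1 − 0.56 = 0.44
~t & s = max(0, a+b−1) on (0.44, 0.97) = 0.41
(~t & s) | p = min(1, a+b) on (0.41, 0.13) = 0.54
p & q = max(0, a+b−1) on (0.13, 0.69) = 0.00
~p = 1 − 0.13 = 0.87
~p | t = min(1, a+b) on (0.87, 0.56) = 1.00
(p & q) | (~p | t) = min(1, a+b) on (0.00, 1.00) = 1.00
((~t & s) | p) & ((p & q) | (~p | t)) = max(0, a+b−1) on (0.54, 1.00) = 0.54

0.54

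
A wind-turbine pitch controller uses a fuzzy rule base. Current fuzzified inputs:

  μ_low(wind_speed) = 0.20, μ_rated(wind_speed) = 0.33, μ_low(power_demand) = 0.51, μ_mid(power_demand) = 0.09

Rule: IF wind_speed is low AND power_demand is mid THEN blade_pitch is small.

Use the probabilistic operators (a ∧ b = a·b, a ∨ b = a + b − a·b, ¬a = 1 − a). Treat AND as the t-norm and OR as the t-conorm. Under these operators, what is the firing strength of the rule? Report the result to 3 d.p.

firing strength: low=0.20, mid=0.09; AND[a·b] → w = 0.0180

0.018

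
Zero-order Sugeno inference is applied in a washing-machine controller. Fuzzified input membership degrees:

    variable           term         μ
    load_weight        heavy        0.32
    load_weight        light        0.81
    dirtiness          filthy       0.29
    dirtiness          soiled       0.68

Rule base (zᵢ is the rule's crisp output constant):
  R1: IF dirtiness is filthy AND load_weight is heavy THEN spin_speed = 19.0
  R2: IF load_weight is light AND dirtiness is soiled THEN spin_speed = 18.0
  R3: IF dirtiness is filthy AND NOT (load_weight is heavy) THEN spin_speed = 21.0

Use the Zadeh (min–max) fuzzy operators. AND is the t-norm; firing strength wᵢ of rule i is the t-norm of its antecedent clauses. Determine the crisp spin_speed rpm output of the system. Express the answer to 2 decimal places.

R1 (z=19.0): filthy=0.29, heavy=0.32; AND[min(a, b)] → w = 0.29
R2 (z=18.0): light=0.81, soiled=0.68; AND[min(a, b)] → w = 0.68
R3 (z=21.0): filthy=0.29, ¬heavy=1−0.32=0.68; AND[min(a, b)] → w = 0.29
Weighted average = (0.29·19.0 + 0.68·18.0 + 0.29·21.0) / (0.29 + 0.68 + 0.29)
  = 23.8400 / 1.2600 = 18.92

18.92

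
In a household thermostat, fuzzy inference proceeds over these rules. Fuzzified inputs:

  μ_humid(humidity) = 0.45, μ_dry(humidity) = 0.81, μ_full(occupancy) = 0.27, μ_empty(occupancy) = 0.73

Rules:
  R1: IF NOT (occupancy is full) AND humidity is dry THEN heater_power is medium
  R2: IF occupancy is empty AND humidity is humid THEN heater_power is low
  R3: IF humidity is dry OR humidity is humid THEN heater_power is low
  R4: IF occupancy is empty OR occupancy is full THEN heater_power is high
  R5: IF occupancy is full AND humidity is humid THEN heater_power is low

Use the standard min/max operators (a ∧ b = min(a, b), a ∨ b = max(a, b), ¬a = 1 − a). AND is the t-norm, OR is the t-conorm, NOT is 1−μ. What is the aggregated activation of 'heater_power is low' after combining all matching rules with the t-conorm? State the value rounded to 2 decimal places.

0.81

R1: ¬full=1−0.27=0.73, dry=0.81; AND[min(a, b)] → w = 0.73
R2: empty=0.73, humid=0.45; AND[min(a, b)] → w = 0.45
R3: dry=0.81, humid=0.45; OR[max(a, b)] → w = 0.81
R4: empty=0.73, full=0.27; OR[max(a, b)] → w = 0.73
R5: full=0.27, humid=0.45; AND[min(a, b)] → w = 0.27
Rules with consequent 'low': {R2, R3, R5} → strengths 0.45, 0.81, 0.27
Aggregate via t-conorm [max(a, b)]: 0.81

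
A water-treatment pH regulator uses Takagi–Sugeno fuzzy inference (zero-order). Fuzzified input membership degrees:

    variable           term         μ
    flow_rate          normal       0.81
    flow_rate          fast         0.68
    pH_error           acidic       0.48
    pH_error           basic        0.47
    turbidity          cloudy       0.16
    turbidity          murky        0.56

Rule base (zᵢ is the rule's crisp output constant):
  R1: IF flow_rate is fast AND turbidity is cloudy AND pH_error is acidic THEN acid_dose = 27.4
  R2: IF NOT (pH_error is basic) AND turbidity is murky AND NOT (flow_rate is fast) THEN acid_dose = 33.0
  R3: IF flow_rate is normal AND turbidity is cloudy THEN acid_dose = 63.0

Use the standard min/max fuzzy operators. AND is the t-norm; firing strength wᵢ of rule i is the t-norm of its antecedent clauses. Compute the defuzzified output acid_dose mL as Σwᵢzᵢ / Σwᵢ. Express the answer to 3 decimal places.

R1 (z=27.4): fast=0.68, cloudy=0.16, acidic=0.48; AND[min(a, b)] → w = 0.16
R2 (z=33.0): ¬basic=1−0.47=0.53, murky=0.56, ¬fast=1−0.68=0.32; AND[min(a, b)] → w = 0.32
R3 (z=63.0): normal=0.81, cloudy=0.16; AND[min(a, b)] → w = 0.16
Weighted average = (0.16·27.4 + 0.32·33.0 + 0.16·63.0) / (0.16 + 0.32 + 0.16)
  = 25.0240 / 0.6400 = 39.100

39.100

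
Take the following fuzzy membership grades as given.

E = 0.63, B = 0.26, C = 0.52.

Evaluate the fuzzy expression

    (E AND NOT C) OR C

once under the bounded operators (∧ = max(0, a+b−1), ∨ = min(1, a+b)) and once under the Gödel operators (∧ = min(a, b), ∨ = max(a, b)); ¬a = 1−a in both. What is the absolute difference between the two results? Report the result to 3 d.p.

Under bounded:
  NOT C = 1 − 0.52 = 0.48
  E AND NOT C = max(0, a+b−1) on (0.63, 0.48) = 0.11
  (E AND NOT C) OR C = min(1, a+b) on (0.11, 0.52) = 0.63
  → value = 0.6300
Under Gödel:
  NOT C = 1 − 0.52 = 0.48
  E AND NOT C = min(a, b) on (0.63, 0.48) = 0.48
  (E AND NOT C) OR C = max(a, b) on (0.48, 0.52) = 0.52
  → value = 0.5200
|0.6300 − 0.5200| = 0.110

0.110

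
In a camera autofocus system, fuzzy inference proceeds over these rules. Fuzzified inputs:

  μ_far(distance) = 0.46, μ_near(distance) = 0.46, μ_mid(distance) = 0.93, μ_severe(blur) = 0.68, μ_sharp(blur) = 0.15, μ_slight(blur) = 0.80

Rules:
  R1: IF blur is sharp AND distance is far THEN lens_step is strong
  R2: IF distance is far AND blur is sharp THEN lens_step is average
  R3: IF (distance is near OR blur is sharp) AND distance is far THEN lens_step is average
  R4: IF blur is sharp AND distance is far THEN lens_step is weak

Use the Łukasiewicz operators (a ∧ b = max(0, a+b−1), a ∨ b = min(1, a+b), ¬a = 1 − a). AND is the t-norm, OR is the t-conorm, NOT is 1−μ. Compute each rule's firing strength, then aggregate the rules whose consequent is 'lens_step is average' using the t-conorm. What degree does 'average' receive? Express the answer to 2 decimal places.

R1: sharp=0.15, far=0.46; AND[max(0, a+b−1)] → w = 0.00
R2: far=0.46, sharp=0.15; AND[max(0, a+b−1)] → w = 0.00
R3: (near=0.46 OR sharp=0.15) = 0.61; AND[max(0, a+b−1)] with far=0.46 → w = 0.07
R4: sharp=0.15, far=0.46; AND[max(0, a+b−1)] → w = 0.00
Rules with consequent 'average': {R2, R3} → strengths 0.00, 0.07
Aggregate via t-conorm [min(1, a+b)]: 0.07

0.07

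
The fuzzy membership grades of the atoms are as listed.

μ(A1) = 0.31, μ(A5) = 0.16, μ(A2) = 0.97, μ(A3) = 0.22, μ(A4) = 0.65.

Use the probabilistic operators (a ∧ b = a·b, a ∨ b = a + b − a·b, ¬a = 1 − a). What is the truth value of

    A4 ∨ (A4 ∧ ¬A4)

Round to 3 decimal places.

¬A4 = 1 − 0.6500 = 0.3500
A4 ∧ ¬A4 = a·b on (0.6500, 0.3500) = 0.2275
A4 ∨ (A4 ∧ ¬A4) = a + b − a·b on (0.6500, 0.2275) = 0.7296

0.730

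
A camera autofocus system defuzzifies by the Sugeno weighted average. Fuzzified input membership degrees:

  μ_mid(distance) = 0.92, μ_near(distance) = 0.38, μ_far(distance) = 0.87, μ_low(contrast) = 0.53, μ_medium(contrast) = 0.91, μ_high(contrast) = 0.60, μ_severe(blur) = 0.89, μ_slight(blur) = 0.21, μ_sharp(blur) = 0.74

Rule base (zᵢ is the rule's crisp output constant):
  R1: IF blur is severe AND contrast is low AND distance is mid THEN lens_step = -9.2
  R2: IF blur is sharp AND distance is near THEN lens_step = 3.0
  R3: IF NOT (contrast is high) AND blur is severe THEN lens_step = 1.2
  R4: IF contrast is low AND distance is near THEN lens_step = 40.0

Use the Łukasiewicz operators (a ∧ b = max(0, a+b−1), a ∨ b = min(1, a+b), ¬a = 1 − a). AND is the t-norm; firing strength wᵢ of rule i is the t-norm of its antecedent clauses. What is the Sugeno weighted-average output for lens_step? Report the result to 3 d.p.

-3.227

R1 (z=-9.2): severe=0.89, low=0.53, mid=0.92; AND[max(0, a+b−1)] → w = 0.34
R2 (z=3.0): sharp=0.74, near=0.38; AND[max(0, a+b−1)] → w = 0.12
R3 (z=1.2): ¬high=1−0.60=0.40, severe=0.89; AND[max(0, a+b−1)] → w = 0.29
R4 (z=40.0): low=0.53, near=0.38; AND[max(0, a+b−1)] → w = 0.00
Weighted average = (0.34·-9.2 + 0.12·3.0 + 0.29·1.2 + 0.00·40.0) / (0.34 + 0.12 + 0.29 + 0.00)
  = -2.4200 / 0.7500 = -3.227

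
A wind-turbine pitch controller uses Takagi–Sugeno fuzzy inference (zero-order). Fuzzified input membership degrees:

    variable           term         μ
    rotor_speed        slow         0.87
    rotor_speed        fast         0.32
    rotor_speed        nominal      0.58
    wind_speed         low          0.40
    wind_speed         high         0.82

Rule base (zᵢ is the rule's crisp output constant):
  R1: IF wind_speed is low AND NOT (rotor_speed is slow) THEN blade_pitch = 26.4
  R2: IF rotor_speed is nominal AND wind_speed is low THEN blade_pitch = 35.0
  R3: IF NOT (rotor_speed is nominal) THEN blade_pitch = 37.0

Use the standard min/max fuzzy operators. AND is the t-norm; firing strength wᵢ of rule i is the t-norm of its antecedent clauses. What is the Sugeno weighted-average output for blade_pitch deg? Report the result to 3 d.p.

R1 (z=26.4): low=0.40, ¬slow=1−0.87=0.13; AND[min(a, b)] → w = 0.13
R2 (z=35.0): nominal=0.58, low=0.40; AND[min(a, b)] → w = 0.40
R3 (z=37.0): ¬nominal=1−0.58=0.42 → w = 0.42
Weighted average = (0.13·26.4 + 0.40·35.0 + 0.42·37.0) / (0.13 + 0.40 + 0.42)
  = 32.9720 / 0.9500 = 34.707

34.707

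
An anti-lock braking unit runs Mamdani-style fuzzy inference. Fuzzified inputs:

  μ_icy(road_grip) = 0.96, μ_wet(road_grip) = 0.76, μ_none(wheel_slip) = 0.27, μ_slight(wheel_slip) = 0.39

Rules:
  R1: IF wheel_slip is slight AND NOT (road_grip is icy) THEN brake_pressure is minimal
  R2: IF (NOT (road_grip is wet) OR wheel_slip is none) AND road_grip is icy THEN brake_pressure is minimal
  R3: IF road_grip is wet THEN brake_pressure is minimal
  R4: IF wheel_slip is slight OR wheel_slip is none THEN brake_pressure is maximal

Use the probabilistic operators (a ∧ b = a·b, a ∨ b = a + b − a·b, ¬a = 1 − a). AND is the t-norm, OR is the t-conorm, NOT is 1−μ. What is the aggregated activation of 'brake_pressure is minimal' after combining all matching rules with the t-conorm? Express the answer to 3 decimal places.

R1: slight=0.39, ¬icy=1−0.96=0.04; AND[a·b] → w = 0.0156
R2: (¬wet=1−0.76=0.24 OR none=0.27) = 0.4452; AND[a·b] with icy=0.96 → w = 0.4274
R3: wet=0.76 → w = 0.7600
R4: slight=0.39, none=0.27; OR[a + b − a·b] → w = 0.5547
Rules with consequent 'minimal': {R1, R2, R3} → strengths 0.0156, 0.4274, 0.7600
Aggregate via t-conorm [a + b − a·b]: 0.8647

0.865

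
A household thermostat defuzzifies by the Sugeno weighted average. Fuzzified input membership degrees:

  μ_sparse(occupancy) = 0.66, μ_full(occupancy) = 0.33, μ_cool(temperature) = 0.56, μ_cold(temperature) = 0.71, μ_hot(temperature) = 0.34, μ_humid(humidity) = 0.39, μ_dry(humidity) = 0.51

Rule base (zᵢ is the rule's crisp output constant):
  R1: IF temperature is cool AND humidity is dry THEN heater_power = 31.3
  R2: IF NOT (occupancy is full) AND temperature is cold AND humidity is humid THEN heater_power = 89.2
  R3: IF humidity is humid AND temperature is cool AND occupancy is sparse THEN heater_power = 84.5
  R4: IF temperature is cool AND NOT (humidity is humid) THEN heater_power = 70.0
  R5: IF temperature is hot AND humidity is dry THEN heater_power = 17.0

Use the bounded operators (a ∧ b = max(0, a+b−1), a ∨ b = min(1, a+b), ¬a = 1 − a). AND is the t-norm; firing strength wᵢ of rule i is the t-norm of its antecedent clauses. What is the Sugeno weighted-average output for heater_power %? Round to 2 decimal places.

58.71

R1 (z=31.3): cool=0.56, dry=0.51; AND[max(0, a+b−1)] → w = 0.07
R2 (z=89.2): ¬full=1−0.33=0.67, cold=0.71, humid=0.39; AND[max(0, a+b−1)] → w = 0.00
R3 (z=84.5): humid=0.39, cool=0.56, sparse=0.66; AND[max(0, a+b−1)] → w = 0.00
R4 (z=70.0): cool=0.56, ¬humid=1−0.39=0.61; AND[max(0, a+b−1)] → w = 0.17
R5 (z=17.0): hot=0.34, dry=0.51; AND[max(0, a+b−1)] → w = 0.00
Weighted average = (0.07·31.3 + 0.00·89.2 + 0.00·84.5 + 0.17·70.0 + 0.00·17.0) / (0.07 + 0.00 + 0.00 + 0.17 + 0.00)
  = 14.0910 / 0.2400 = 58.71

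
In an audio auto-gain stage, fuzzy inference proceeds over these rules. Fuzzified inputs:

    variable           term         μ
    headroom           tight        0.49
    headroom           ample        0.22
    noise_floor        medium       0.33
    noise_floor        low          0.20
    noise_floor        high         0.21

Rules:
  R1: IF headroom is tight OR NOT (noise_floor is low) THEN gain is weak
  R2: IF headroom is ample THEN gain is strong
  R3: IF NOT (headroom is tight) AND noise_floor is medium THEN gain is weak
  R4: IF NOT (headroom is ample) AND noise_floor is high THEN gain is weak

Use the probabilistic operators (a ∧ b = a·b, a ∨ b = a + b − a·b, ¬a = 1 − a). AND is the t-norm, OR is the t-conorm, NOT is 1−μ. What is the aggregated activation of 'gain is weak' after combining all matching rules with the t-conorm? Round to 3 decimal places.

0.929

R1: tight=0.49, ¬low=1−0.20=0.80; OR[a + b − a·b] → w = 0.8980
R2: ample=0.22 → w = 0.2200
R3: ¬tight=1−0.49=0.51, medium=0.33; AND[a·b] → w = 0.1683
R4: ¬ample=1−0.22=0.78, high=0.21; AND[a·b] → w = 0.1638
Rules with consequent 'weak': {R1, R3, R4} → strengths 0.8980, 0.1683, 0.1638
Aggregate via t-conorm [a + b − a·b]: 0.9291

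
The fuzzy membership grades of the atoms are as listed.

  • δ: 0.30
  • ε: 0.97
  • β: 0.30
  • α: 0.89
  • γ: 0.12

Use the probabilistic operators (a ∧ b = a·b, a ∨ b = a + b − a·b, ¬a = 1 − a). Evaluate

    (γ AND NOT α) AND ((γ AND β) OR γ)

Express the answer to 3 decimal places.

0.002

NOT α = 1 − 0.8900 = 0.1100
γ AND NOT α = a·b on (0.1200, 0.1100) = 0.0132
γ AND β = a·b on (0.1200, 0.3000) = 0.0360
(γ AND β) OR γ = a + b − a·b on (0.0360, 0.1200) = 0.1517
(γ AND NOT α) AND ((γ AND β) OR γ) = a·b on (0.0132, 0.1517) = 0.0020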